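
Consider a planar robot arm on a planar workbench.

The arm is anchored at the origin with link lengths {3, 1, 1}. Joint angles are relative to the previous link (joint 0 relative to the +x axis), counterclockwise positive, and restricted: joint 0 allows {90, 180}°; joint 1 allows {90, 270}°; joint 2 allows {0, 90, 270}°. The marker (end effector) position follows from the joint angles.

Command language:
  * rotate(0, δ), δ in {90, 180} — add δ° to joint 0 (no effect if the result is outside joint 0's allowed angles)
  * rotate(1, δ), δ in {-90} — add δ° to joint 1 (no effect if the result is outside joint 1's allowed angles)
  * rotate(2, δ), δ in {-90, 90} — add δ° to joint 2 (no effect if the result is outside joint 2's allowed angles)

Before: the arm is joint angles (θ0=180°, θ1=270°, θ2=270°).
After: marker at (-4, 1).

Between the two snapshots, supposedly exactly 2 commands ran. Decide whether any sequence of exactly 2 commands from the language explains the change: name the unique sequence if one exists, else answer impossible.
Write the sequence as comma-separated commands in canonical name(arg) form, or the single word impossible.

rotate(2, 90), rotate(2, 90)

initial: joint angles (θ0=180°, θ1=270°, θ2=270°)
1. rotate(2, 90) → joint angles (θ0=180°, θ1=270°, θ2=0°)
2. rotate(2, 90) → joint angles (θ0=180°, θ1=270°, θ2=90°)
all 25 alternatives checked — unique.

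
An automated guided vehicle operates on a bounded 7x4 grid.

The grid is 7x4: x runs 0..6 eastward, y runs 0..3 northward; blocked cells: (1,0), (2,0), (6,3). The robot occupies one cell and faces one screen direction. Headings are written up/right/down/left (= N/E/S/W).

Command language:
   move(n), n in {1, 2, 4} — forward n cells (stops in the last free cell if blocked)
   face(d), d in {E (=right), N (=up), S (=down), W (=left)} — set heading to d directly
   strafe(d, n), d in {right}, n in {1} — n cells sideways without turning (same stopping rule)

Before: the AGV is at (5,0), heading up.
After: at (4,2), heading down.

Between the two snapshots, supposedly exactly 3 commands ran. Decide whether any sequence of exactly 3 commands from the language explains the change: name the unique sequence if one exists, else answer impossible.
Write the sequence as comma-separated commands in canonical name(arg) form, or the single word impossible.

key: position moved to (4,2) AND the heading swung to S — translation plus rotation needed
begin: at (5,0), heading up
1. move(2) → at (5,2), heading up
2. face(S) → at (5,2), heading down
3. strafe(right, 1) → at (4,2), heading down
all 512 alternatives checked — unique.

move(2), face(S), strafe(right, 1)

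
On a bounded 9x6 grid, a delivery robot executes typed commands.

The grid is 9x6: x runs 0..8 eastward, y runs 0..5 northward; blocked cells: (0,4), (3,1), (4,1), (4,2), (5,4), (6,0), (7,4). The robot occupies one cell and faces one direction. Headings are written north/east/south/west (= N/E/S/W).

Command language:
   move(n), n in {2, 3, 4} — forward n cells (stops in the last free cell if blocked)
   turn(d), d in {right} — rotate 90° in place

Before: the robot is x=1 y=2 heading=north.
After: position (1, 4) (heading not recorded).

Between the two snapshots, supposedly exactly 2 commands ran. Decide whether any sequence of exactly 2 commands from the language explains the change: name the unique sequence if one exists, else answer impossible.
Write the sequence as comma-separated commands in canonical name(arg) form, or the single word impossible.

move(2), turn(right)

key: running turn(right) before move(2) would end elsewhere — order is forced
begin: x=1 y=2 heading=north
1. move(2) → x=1 y=4 heading=north
2. turn(right) → x=1 y=4 heading=east
all 16 alternatives checked — unique.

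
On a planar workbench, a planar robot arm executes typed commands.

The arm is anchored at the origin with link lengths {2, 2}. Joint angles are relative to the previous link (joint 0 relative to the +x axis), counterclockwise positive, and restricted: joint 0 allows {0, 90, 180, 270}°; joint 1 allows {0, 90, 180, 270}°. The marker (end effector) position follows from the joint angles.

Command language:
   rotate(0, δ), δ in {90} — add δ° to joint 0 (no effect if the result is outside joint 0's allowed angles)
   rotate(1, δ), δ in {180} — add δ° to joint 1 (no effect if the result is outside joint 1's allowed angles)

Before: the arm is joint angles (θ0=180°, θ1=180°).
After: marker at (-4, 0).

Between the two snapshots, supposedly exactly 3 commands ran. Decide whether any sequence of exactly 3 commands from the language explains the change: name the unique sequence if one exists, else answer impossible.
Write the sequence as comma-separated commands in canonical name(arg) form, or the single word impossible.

rotate(1, 180), rotate(1, 180), rotate(1, 180)

begin: joint angles (θ0=180°, θ1=180°)
[1] after rotate(1, 180): joint angles (θ0=180°, θ1=0°)
[2] after rotate(1, 180): joint angles (θ0=180°, θ1=180°)
[3] after rotate(1, 180): joint angles (θ0=180°, θ1=0°)
no other 3-command option fits: unique.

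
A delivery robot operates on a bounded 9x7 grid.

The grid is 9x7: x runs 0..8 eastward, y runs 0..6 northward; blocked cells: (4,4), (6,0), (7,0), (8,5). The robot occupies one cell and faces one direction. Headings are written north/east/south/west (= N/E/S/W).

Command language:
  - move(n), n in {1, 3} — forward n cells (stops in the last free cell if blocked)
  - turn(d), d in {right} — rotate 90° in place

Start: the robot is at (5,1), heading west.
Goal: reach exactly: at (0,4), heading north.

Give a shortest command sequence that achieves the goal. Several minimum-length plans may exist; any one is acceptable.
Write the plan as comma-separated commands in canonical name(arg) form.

move(3), move(3), turn(right), move(3)

t0: at (5,1), heading west
step 1 (move(3)): at (2,1), heading west
step 2 (move(3)): at (0,1), heading west
step 3 (turn(right)): at (0,1), heading north
step 4 (move(3)): at (0,4), heading north
shorter routes all fall short; 4 is best.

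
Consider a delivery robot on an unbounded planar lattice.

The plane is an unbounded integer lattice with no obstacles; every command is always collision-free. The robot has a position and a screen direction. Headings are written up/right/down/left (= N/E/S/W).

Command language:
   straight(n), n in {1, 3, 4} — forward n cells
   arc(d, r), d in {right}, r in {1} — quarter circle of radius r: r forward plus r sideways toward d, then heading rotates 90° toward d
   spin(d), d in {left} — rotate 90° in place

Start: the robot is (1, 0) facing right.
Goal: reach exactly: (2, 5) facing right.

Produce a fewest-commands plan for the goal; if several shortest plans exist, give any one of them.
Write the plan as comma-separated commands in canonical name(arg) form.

spin(left), straight(4), arc(right, 1)

start: (1, 0) facing right
step 1 (spin(left)): (1, 0) facing up
step 2 (straight(4)): (1, 4) facing up
step 3 (arc(right, 1)): (2, 5) facing right
nothing shorter than 3 reaches the goal.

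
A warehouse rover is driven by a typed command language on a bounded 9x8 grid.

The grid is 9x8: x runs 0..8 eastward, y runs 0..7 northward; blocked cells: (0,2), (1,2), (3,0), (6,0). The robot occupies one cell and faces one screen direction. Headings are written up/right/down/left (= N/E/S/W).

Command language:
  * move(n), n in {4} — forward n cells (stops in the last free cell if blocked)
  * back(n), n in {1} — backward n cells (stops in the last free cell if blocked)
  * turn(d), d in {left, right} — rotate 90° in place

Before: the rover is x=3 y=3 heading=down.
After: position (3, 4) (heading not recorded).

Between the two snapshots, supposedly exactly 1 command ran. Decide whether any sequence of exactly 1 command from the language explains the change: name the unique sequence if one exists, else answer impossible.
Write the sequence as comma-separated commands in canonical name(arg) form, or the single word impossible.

from: x=3 y=3 heading=down
1. back(1) → x=3 y=4 heading=down
no rival 1-sequence matches.

back(1)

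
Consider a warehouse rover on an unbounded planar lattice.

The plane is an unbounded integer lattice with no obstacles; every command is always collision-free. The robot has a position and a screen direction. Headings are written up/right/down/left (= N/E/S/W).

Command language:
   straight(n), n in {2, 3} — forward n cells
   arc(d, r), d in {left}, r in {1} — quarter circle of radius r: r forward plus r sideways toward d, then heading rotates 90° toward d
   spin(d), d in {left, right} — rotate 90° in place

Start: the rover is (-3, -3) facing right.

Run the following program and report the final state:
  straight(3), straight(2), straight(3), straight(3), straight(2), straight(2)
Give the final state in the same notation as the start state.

initial: (-3, -3) facing right
step 1 (straight(3)): (0, -3) facing right
step 2 (straight(2)): (2, -3) facing right
step 3 (straight(3)): (5, -3) facing right
step 4 (straight(3)): (8, -3) facing right
step 5 (straight(2)): (10, -3) facing right
step 6 (straight(2)): (12, -3) facing right

(12, -3) facing right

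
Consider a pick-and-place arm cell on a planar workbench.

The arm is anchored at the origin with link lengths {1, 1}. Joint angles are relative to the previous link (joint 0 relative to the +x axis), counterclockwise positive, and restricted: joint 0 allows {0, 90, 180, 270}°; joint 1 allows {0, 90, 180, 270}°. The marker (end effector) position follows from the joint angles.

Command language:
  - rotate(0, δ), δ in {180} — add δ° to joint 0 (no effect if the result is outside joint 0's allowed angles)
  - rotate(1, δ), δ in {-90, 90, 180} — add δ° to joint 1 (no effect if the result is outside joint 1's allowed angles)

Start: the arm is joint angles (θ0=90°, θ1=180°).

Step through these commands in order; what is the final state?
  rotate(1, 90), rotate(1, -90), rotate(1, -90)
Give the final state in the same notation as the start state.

joint angles (θ0=90°, θ1=90°)

begin: joint angles (θ0=90°, θ1=180°)
1. rotate(1, 90) → joint angles (θ0=90°, θ1=270°)
2. rotate(1, -90) → joint angles (θ0=90°, θ1=180°)
3. rotate(1, -90) → joint angles (θ0=90°, θ1=90°)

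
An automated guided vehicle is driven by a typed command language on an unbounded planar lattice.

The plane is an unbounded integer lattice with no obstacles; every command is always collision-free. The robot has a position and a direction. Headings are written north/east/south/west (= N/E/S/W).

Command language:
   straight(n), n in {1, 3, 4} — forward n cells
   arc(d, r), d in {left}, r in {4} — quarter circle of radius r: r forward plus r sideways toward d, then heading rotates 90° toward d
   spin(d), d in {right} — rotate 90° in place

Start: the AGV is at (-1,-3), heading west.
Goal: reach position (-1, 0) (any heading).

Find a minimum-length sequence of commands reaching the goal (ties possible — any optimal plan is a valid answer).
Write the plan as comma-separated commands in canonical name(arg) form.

spin(right), straight(3)

begin: at (-1,-3), heading west
[1] after spin(right): at (-1,-3), heading north
[2] after straight(3): at (-1,0), heading north
no 1-step plan works, so 2 is optimal.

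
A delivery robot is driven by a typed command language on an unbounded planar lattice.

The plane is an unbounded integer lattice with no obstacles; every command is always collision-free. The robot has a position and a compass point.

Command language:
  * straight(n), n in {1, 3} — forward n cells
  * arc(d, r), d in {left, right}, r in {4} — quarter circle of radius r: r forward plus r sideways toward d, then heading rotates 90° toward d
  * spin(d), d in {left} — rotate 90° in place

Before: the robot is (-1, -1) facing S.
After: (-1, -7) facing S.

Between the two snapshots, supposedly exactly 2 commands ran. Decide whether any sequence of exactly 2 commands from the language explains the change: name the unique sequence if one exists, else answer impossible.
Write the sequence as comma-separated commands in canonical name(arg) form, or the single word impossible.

key: still facing S at the end — nothing in the sequence rotates
initial: (-1, -1) facing S
t=1 straight(3) ⇒ (-1, -4) facing S
t=2 straight(3) ⇒ (-1, -7) facing S
no rival 2-sequence matches.

straight(3), straight(3)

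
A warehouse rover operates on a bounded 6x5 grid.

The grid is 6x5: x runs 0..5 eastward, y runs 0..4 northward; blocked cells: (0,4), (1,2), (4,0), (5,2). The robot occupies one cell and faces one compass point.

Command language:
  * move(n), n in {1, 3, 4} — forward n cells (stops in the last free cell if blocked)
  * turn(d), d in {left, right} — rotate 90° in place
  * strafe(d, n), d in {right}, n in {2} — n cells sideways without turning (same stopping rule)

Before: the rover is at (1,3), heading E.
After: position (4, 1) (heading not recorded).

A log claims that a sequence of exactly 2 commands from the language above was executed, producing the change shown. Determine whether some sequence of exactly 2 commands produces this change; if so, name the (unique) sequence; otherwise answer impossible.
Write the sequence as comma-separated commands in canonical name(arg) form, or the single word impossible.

move(3), strafe(right, 2)

key: order matters: swapping move(3) and strafe(right, 2) lands elsewhere
from: at (1,3), heading E
t=1 move(3) ⇒ at (4,3), heading E
t=2 strafe(right, 2) ⇒ at (4,1), heading E
no rival 2-sequence matches.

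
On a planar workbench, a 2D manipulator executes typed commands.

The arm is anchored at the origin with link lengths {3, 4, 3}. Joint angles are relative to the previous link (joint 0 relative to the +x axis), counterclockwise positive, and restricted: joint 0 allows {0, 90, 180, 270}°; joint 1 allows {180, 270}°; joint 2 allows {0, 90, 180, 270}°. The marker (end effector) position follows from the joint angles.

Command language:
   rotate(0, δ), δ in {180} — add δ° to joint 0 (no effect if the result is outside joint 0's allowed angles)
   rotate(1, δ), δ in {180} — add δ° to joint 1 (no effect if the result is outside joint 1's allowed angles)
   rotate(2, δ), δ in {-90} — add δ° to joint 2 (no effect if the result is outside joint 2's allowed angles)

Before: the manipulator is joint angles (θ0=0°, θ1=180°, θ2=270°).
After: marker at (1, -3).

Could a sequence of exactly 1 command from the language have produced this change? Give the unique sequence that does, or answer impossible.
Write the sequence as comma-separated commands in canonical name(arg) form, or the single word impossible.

rotate(0, 180)

initial: joint angles (θ0=0°, θ1=180°, θ2=270°)
step 1 (rotate(0, 180)): joint angles (θ0=180°, θ1=180°, θ2=270°)
no other 1-command option fits: unique.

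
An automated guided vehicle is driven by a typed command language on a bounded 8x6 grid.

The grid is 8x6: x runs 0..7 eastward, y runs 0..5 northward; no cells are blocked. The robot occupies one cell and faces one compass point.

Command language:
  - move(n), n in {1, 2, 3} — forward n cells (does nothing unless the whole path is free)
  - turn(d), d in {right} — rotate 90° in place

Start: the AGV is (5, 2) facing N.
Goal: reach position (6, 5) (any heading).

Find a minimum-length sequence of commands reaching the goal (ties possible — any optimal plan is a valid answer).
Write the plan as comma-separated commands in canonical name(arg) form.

initial: (5, 2) facing N
1. move(3) → (5, 5) facing N
2. turn(right) → (5, 5) facing E
3. move(1) → (6, 5) facing E
no 2-step plan works, so 3 is optimal.

move(3), turn(right), move(1)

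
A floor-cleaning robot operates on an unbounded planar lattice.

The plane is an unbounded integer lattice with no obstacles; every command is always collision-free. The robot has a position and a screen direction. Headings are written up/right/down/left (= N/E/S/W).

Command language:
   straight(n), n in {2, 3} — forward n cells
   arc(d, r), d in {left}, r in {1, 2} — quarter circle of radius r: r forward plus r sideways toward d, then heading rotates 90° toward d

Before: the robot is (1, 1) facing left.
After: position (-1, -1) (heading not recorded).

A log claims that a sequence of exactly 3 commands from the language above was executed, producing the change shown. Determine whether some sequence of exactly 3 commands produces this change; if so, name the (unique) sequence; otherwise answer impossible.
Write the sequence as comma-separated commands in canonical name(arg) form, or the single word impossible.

straight(2), arc(left, 1), arc(left, 1)

key: running arc(left, 1) before straight(2) would end elsewhere — order is forced
from: (1, 1) facing left
t=1 straight(2) ⇒ (-1, 1) facing left
t=2 arc(left, 1) ⇒ (-2, 0) facing down
t=3 arc(left, 1) ⇒ (-1, -1) facing right
uniquely the one of 64 3-step routes that fits.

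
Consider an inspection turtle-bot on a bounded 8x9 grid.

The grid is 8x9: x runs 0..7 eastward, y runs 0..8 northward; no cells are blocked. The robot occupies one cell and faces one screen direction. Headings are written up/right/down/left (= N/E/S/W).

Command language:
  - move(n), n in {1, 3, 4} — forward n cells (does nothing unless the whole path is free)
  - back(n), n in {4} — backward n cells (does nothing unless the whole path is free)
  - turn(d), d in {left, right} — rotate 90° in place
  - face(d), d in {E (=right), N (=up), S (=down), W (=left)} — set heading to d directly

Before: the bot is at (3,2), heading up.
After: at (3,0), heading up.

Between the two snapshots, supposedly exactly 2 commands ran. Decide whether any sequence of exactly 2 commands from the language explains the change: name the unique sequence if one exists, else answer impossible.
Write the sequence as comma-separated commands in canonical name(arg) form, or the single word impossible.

impossible

all 100 sequences checked — none match.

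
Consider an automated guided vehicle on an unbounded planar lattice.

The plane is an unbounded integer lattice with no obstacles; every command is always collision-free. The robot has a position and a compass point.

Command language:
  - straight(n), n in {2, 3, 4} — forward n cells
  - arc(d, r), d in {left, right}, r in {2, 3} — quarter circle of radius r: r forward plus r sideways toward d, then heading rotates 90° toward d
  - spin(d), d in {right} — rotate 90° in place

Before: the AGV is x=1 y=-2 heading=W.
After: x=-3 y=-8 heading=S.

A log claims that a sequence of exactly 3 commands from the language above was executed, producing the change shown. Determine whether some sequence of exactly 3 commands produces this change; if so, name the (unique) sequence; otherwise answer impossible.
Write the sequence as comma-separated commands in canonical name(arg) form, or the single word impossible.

key: position moved to (-3,-8) AND the heading swung to S — translation plus rotation needed
begin: x=1 y=-2 heading=W
1. straight(2) → x=-1 y=-2 heading=W
2. arc(left, 2) → x=-3 y=-4 heading=S
3. straight(4) → x=-3 y=-8 heading=S
all 512 alternatives checked — unique.

straight(2), arc(left, 2), straight(4)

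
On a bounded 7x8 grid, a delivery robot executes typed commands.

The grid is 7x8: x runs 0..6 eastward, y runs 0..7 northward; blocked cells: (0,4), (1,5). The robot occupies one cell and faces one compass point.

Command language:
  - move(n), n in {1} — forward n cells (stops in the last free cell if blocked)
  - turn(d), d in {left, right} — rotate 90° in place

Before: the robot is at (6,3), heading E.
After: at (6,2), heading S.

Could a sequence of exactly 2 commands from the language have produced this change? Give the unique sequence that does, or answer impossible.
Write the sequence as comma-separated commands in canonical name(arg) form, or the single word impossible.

key: running move(1) before turn(right) would end elsewhere — order is forced
initial: at (6,3), heading E
1. turn(right) → at (6,3), heading S
2. move(1) → at (6,2), heading S
no rival 2-sequence matches.

turn(right), move(1)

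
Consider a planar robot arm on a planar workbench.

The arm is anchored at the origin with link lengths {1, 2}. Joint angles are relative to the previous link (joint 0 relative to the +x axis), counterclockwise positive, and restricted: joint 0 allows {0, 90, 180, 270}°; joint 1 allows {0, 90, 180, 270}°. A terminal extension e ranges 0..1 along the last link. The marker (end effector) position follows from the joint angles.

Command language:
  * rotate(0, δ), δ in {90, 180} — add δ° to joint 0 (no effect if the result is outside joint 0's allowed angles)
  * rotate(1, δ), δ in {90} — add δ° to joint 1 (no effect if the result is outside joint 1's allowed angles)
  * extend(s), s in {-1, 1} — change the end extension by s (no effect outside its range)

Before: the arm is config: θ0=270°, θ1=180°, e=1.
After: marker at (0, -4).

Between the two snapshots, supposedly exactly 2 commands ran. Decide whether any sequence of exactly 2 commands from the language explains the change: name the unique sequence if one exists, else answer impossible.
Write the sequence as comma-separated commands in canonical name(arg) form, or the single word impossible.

rotate(1, 90), rotate(1, 90)

start: config: θ0=270°, θ1=180°, e=1
1. rotate(1, 90) → config: θ0=270°, θ1=270°, e=1
2. rotate(1, 90) → config: θ0=270°, θ1=0°, e=1
no rival 2-sequence matches.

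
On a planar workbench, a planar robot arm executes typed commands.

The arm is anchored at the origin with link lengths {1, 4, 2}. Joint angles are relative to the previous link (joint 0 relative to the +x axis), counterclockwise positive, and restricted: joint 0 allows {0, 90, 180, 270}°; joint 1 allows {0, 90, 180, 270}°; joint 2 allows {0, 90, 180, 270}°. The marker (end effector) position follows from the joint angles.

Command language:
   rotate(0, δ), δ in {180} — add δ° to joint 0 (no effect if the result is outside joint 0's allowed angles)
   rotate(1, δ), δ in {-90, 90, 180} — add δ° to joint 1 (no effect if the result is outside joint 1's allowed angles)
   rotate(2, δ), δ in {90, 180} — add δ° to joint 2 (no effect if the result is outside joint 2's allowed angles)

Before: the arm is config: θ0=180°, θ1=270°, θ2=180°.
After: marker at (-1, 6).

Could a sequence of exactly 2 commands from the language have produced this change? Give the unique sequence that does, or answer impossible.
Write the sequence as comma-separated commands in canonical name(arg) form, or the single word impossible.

t0: config: θ0=180°, θ1=270°, θ2=180°
step 1 (rotate(2, 90)): config: θ0=180°, θ1=270°, θ2=270°
step 2 (rotate(2, 90)): config: θ0=180°, θ1=270°, θ2=0°
all 36 alternatives checked — unique.

rotate(2, 90), rotate(2, 90)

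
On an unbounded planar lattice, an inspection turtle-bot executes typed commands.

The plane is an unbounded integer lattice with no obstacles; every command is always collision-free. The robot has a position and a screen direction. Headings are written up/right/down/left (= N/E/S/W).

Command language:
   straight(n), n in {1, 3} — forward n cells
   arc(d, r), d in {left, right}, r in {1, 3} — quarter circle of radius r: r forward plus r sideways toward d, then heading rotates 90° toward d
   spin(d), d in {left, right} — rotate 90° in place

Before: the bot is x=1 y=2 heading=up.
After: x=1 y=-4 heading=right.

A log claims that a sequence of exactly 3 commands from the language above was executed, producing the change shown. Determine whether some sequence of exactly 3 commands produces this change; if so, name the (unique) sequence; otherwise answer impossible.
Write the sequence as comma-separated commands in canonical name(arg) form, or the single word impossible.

key: position moved to (1,-4) AND the heading swung to E — translation plus rotation needed
initial: x=1 y=2 heading=up
t=1 spin(left) ⇒ x=1 y=2 heading=left
t=2 arc(left, 3) ⇒ x=-2 y=-1 heading=down
t=3 arc(left, 3) ⇒ x=1 y=-4 heading=right
all 512 alternatives checked — unique.

spin(left), arc(left, 3), arc(left, 3)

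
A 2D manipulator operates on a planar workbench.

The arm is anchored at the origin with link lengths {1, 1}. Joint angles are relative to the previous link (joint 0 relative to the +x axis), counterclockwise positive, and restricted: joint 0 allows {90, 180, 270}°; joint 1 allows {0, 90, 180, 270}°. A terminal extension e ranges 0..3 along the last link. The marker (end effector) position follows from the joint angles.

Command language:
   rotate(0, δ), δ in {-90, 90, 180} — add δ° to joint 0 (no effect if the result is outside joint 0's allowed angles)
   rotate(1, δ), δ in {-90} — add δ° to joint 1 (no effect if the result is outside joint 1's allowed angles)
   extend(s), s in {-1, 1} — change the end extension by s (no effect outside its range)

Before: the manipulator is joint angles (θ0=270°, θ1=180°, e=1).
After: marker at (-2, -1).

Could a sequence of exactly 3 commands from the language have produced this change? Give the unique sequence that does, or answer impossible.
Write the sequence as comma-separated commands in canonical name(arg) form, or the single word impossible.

start: joint angles (θ0=270°, θ1=180°, e=1)
t=1 rotate(1, -90) ⇒ joint angles (θ0=270°, θ1=90°, e=1)
t=2 rotate(1, -90) ⇒ joint angles (θ0=270°, θ1=0°, e=1)
t=3 rotate(1, -90) ⇒ joint angles (θ0=270°, θ1=270°, e=1)
no rival 3-sequence matches.

rotate(1, -90), rotate(1, -90), rotate(1, -90)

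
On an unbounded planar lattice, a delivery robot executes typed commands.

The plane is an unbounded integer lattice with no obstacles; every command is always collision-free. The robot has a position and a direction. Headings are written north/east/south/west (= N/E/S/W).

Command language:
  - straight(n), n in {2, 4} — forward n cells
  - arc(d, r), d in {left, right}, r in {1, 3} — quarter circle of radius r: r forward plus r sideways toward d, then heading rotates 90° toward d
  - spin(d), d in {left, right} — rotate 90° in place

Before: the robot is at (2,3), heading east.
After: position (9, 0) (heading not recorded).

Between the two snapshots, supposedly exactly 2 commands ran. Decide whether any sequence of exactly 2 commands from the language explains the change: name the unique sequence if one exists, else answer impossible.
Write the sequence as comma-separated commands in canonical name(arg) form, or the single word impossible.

straight(4), arc(right, 3)

key: running arc(right, 3) before straight(4) would end elsewhere — order is forced
begin: at (2,3), heading east
step 1 (straight(4)): at (6,3), heading east
step 2 (arc(right, 3)): at (9,0), heading south
all 64 alternatives checked — unique.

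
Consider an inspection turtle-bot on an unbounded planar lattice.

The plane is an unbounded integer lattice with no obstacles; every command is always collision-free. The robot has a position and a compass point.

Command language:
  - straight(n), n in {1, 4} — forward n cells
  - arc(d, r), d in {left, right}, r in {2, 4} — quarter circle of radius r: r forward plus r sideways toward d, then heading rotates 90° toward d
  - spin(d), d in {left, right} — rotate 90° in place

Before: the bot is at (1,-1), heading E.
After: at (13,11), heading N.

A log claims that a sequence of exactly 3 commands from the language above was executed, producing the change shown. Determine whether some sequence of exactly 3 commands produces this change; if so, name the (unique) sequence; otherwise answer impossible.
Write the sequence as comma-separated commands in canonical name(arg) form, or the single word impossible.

arc(left, 4), arc(right, 4), arc(left, 4)

key: position moved to (13,11) AND the heading swung to N — translation plus rotation needed
start: at (1,-1), heading E
1. arc(left, 4) → at (5,3), heading N
2. arc(right, 4) → at (9,7), heading E
3. arc(left, 4) → at (13,11), heading N
uniquely the one of 512 3-step routes that fits.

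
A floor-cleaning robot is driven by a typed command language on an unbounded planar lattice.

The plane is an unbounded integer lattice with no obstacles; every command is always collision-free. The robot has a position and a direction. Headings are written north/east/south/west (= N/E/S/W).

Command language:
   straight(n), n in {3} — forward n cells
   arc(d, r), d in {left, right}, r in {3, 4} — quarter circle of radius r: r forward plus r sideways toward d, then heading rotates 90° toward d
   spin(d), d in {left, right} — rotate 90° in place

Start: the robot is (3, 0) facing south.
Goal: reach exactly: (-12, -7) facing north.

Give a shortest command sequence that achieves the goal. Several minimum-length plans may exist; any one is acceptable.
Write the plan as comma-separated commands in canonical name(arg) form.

arc(right, 3), arc(left, 4), arc(right, 4), arc(right, 4)

initial: (3, 0) facing south
[1] after arc(right, 3): (0, -3) facing west
[2] after arc(left, 4): (-4, -7) facing south
[3] after arc(right, 4): (-8, -11) facing west
[4] after arc(right, 4): (-12, -7) facing north
minimal: 4 command(s), checked below 4.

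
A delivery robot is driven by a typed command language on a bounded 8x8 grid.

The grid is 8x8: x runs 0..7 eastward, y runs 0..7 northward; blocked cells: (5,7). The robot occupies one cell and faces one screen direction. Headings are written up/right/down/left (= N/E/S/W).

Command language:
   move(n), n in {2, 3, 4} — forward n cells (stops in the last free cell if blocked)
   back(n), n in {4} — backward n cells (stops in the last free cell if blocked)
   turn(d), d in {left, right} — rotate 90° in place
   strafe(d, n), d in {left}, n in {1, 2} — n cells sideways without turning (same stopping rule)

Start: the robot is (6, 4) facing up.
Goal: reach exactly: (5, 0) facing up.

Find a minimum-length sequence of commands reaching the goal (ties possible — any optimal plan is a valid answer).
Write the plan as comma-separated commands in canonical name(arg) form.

t0: (6, 4) facing up
step 1 (strafe(left, 1)): (5, 4) facing up
step 2 (back(4)): (5, 0) facing up
shorter routes all fall short; 2 is best.

strafe(left, 1), back(4)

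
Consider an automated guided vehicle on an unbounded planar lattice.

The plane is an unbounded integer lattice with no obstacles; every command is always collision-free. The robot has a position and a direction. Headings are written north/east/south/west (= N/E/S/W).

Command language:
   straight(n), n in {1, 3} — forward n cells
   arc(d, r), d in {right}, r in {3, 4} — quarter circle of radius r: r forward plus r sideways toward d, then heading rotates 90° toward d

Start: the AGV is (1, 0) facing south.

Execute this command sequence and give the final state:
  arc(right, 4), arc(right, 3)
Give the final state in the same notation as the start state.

(-6, -1) facing north

initial: (1, 0) facing south
t=1 arc(right, 4) ⇒ (-3, -4) facing west
t=2 arc(right, 3) ⇒ (-6, -1) facing north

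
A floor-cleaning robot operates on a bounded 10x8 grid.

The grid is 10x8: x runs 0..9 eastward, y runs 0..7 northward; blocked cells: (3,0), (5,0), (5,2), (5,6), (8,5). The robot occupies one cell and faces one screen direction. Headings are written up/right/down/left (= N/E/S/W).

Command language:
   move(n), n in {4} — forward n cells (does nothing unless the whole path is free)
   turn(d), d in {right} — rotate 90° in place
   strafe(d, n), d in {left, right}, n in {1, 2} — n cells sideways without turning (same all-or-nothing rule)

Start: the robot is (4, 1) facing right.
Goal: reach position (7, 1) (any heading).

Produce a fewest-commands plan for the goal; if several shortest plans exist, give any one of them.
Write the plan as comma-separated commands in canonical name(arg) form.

start: (4, 1) facing right
t=1 move(4) ⇒ (8, 1) facing right
t=2 turn(right) ⇒ (8, 1) facing down
t=3 strafe(right, 1) ⇒ (7, 1) facing down
shorter routes all fall short; 3 is best.

move(4), turn(right), strafe(right, 1)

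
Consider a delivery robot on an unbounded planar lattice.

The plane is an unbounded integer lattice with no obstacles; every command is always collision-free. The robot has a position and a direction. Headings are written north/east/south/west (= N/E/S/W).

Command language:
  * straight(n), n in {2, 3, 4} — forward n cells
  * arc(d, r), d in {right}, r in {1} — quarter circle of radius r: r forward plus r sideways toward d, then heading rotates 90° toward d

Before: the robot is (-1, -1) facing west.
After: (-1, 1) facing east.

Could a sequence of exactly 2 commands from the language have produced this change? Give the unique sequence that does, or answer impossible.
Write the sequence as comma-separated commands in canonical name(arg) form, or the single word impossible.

key: cell and facing (now E) both changed — the 2 commands mix motion and turning
initial: (-1, -1) facing west
step 1 (arc(right, 1)): (-2, 0) facing north
step 2 (arc(right, 1)): (-1, 1) facing east
no other 2-command option fits: unique.

arc(right, 1), arc(right, 1)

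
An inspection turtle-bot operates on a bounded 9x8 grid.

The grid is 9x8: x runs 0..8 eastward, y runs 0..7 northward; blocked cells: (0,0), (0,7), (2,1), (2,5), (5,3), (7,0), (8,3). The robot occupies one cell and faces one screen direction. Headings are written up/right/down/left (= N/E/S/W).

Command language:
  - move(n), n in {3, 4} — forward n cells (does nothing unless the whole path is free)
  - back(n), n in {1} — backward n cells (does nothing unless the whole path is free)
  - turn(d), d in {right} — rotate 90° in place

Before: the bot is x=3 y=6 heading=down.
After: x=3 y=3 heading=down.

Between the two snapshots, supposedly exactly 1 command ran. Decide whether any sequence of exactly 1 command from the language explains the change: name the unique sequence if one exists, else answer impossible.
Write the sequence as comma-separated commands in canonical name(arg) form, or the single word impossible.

move(3)

key: heading stays S — the single command does not turn
from: x=3 y=6 heading=down
t=1 move(3) ⇒ x=3 y=3 heading=down
uniquely the one of 4 1-step routes that fits.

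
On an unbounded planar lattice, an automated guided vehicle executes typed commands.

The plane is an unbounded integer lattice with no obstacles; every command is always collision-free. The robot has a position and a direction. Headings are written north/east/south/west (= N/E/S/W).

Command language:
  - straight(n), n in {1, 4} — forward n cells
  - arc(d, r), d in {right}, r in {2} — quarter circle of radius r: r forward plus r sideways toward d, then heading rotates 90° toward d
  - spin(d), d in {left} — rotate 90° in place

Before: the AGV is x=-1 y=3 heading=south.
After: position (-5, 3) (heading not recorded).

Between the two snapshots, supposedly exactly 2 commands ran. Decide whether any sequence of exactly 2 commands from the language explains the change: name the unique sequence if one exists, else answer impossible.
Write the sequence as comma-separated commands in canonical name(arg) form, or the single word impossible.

t0: x=-1 y=3 heading=south
[1] after arc(right, 2): x=-3 y=1 heading=west
[2] after arc(right, 2): x=-5 y=3 heading=north
uniquely the one of 16 2-step routes that fits.

arc(right, 2), arc(right, 2)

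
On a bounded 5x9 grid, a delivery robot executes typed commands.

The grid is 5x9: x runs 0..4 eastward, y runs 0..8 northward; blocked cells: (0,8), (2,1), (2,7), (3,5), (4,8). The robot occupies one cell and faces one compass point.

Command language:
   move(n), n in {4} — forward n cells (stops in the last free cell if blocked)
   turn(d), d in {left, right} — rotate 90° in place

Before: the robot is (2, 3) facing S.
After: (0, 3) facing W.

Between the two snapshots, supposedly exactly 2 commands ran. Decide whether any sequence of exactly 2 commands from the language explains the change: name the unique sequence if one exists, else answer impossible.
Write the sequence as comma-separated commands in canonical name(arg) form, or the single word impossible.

turn(right), move(4)

key: position moved to (0,3) AND the heading swung to W — translation plus rotation needed
initial: (2, 3) facing S
[1] after turn(right): (2, 3) facing W
[2] after move(4): (0, 3) facing W
uniquely the one of 9 2-step routes that fits.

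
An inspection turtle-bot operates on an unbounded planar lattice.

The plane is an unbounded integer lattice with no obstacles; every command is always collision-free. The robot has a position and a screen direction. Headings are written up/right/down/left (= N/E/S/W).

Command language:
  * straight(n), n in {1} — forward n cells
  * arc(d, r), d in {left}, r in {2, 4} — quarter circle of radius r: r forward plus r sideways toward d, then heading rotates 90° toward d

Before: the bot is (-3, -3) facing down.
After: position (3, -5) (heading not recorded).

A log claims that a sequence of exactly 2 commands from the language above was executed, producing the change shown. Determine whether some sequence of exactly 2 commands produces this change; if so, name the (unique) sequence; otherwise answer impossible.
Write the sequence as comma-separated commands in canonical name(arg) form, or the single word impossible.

key: order matters: swapping arc(left, 4) and arc(left, 2) lands elsewhere
t0: (-3, -3) facing down
[1] after arc(left, 4): (1, -7) facing right
[2] after arc(left, 2): (3, -5) facing up
all 9 alternatives checked — unique.

arc(left, 4), arc(left, 2)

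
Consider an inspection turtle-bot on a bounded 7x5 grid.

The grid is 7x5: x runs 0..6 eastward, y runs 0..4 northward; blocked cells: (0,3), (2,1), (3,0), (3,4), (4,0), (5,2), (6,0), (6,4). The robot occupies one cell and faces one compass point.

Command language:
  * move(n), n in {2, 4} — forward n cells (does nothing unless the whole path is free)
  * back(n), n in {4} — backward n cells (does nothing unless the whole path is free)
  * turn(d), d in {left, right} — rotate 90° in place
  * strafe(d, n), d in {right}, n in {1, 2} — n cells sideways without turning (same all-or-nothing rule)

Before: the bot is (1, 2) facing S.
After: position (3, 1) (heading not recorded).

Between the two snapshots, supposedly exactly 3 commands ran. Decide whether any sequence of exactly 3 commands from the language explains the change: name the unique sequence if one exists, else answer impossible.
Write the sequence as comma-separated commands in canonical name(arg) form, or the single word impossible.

turn(left), move(2), strafe(right, 1)

key: running strafe(right, 1) before turn(left) would end elsewhere — order is forced
t0: (1, 2) facing S
t=1 turn(left) ⇒ (1, 2) facing E
t=2 move(2) ⇒ (3, 2) facing E
t=3 strafe(right, 1) ⇒ (3, 1) facing E
no other 3-command option fits: unique.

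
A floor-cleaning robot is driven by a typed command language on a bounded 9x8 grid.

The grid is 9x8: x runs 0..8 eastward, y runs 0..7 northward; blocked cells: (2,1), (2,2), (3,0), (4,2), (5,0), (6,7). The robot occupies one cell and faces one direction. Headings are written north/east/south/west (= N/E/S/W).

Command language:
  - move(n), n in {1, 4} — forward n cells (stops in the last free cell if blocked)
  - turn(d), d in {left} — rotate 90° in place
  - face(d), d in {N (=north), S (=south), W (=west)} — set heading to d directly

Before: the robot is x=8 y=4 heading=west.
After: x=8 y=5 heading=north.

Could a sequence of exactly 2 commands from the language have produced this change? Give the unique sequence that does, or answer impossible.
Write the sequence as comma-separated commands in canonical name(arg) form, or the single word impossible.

key: cell and facing (now N) both changed — the 2 commands mix motion and turning
from: x=8 y=4 heading=west
t=1 face(N) ⇒ x=8 y=4 heading=north
t=2 move(1) ⇒ x=8 y=5 heading=north
uniquely the one of 36 2-step routes that fits.

face(N), move(1)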